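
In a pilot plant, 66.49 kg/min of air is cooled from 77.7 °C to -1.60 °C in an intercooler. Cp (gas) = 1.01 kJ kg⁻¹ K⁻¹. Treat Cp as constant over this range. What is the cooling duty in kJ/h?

Q = ṁ·Cp·ΔT = 66.49 × 1.01 × (-1.60 − 77.7) = -5325.4 kJ/min
Converting: 5325.4 / 60 s = 88.756 kW
Cooling duty = 319520 kJ/h

Q_c = 320000 kJ/h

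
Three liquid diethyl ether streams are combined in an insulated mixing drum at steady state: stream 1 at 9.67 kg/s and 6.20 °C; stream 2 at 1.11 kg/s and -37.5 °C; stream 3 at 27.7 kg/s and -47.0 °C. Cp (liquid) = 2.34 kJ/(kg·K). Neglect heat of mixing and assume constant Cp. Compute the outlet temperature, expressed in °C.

T_out = -33.4 °C

No heat crosses the boundary, so H_out = H_in.
T_out = Σ ṁᵢCp,ᵢTᵢ / Σ ṁᵢCp,ᵢ
      = -3003.6 / 90.043 = -33.357 °C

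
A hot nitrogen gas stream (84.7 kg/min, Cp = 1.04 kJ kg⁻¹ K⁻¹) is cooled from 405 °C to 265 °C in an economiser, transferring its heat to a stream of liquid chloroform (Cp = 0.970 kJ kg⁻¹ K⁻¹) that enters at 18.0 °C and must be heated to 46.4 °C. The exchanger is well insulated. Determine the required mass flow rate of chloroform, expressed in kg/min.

Heat released by hot stream: Q = 84.7 × 1.04 × (405 − 265) = 12332 kJ/min
Energy balance on cold side (adiabatic exchanger): Q = ṁ_c·Cp_c·(T_c,out − T_c,in)
ṁ_c = 12332 / [0.970 × (46.4 − 18.0)] = 447.67 kg/min

ṁ_c = 448 kg/min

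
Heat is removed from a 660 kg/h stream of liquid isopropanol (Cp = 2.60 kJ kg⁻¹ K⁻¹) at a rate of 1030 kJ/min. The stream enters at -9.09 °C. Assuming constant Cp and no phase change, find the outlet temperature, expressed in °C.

Q = 1030 kJ/min = 61800 kJ/h
ΔT = Q/(ṁ·Cp) = 61800/(660×2.60) = 36.014 K
T_out = -9.09 − 36.014 = -45.104 °C

T_out = -45.1 °C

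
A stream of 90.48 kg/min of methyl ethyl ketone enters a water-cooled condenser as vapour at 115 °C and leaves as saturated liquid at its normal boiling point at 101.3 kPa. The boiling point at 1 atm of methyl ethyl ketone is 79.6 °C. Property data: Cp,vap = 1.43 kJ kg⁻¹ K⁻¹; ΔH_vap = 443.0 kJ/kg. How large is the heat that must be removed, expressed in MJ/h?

Q_c = 2680 MJ/h

vapour 115→79.6 °C: -50.622 kJ/kg
condensation at 79.6 °C: -443 kJ/kg
Δh = -50.622 + -443 = -493.62 kJ/kg
Q = ṁ·Δh = 90.48 kg/min × -493.62 kJ/kg = -44663 kJ/min
|Q| = 744.38 kW = 2679.8 MJ/h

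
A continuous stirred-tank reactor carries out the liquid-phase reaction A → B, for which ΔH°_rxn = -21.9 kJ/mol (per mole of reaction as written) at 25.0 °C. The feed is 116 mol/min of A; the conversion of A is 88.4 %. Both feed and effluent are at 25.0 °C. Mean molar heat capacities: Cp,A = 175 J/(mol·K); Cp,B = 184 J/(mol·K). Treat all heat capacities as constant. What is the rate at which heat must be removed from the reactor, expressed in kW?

Q_out = 37.4 kW

Extent of reaction ξ = 0.884 × 116 = 102.54 mol/min
Reaction term: ξ·ΔH°_rxn = 102.54 × -21.9 = -2245.7 kJ/min
Q = ΔH = -2245.7 kJ/min = -37.429 kW
Heat removed = 37.429 kW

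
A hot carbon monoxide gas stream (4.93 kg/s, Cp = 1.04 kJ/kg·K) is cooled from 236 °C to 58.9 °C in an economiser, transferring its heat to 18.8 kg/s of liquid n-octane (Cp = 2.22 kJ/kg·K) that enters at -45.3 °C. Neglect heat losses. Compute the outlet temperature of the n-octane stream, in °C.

Heat released by hot stream: Q = 4.93 × 1.04 × (236 − 58.9) = 908.03 kJ/s
Energy balance on cold side (adiabatic exchanger): Q = ṁ_c·Cp_c·(T_c,out − T_c,in)
T_c,out = -45.3 + 908.03/(18.8 × 2.22) = -23.544 °C

T_c,out = -23.5 °C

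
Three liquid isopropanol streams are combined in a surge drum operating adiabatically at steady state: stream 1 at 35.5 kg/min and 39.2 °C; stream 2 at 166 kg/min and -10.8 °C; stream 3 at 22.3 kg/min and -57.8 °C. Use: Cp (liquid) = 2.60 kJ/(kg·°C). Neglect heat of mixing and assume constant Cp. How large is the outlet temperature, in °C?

T_out = -7.55 °C

Adiabatic, steady state ⇒ Σ ṁᵢCp,ᵢ(T_out − Tᵢ) = 0
Σ ṁᵢCp,ᵢTᵢ = 35.5×2.60×39.2 + 166×2.60×-10.8 + 22.3×2.60×-57.8 = -4394.4
Σ ṁᵢCp,ᵢ = 35.5×2.60 + 166×2.60 + 22.3×2.60 = 581.88
T_out = -4394.4 / 581.88 = -7.552 °C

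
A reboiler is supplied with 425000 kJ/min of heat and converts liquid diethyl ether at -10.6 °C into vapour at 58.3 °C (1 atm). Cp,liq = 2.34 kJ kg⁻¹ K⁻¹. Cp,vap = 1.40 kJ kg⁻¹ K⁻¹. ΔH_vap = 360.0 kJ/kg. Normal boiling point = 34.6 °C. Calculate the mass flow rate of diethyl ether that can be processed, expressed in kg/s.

Δh = 2.34×(34.6−-10.6) + 360.0 + 1.40×(58.3−34.6) = 498.95 kJ/kg
Q = 425000 kJ/min = 7083.3 kJ/s = 7083.3 kJ/s
ṁ = Q/Δh = 7083.3 / 498.95 = 14.197 kg/s

ṁ = 14.2 kg/s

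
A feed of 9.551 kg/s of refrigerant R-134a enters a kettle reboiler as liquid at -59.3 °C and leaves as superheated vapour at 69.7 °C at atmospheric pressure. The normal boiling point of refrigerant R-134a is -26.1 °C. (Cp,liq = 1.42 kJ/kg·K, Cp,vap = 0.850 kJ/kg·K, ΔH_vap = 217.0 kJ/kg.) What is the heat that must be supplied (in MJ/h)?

liquid -59.3→-26.1 °C: 47.144 kJ/kg
vaporisation at -26.1 °C: 217 kJ/kg
vapour -26.1→69.7 °C: 81.43 kJ/kg
Δh = 47.144 + 217 + 81.43 = 345.57 kJ/kg
Q = ṁ·Δh = 9.551 kg/s × 345.57 kJ/kg = 3300.6 kJ/s
|Q| = 3300.6 kW = 11882 MJ/h

Q = 11900 MJ/h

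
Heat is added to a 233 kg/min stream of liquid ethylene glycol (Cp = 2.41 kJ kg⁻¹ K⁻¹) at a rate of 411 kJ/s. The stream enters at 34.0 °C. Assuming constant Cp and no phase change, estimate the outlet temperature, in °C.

Q = 411 kJ/s = 24660 kJ/min
ΔT = Q/(ṁ·Cp) = 24660/(233×2.41) = 43.916 K
T_out = 34.0 + 43.916 = 77.916 °C

T_out = 77.9 °C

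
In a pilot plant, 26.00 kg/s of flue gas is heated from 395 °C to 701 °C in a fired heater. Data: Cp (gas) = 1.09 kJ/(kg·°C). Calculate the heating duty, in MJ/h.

Q = 31200 MJ/h

Q = ṁ·Cp·ΔT = 26.00 × 1.09 × (701 − 395) = 8672 kJ/s
Heating duty = 31219 MJ/h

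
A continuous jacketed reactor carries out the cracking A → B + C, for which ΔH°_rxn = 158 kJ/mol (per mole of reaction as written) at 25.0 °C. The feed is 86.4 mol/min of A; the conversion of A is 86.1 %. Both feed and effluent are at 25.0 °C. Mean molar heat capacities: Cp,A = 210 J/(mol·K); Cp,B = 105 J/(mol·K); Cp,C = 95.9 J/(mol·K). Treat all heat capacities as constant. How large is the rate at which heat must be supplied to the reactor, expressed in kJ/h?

Extent of reaction ξ = 0.861 × 86.4 = 74.39 mol/min
Reaction term: ξ·ΔH°_rxn = 74.39 × 158 = 11754 kJ/min
Q = ΔH = 11754 kJ/min = 195.89 kW
Heat supplied = 705220 kJ/h

Q_in = 705000 kJ/h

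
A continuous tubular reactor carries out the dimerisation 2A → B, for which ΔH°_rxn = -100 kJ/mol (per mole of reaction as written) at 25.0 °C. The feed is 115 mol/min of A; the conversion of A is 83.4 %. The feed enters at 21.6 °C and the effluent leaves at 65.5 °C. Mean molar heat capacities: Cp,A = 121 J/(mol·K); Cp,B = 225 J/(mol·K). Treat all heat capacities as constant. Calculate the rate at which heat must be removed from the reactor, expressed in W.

Q_out = 70300 W

Extent of reaction ξ = 0.834 × 115 / 2 = 47.955 mol/min
Reaction term: ξ·ΔH°_rxn = 47.955 × -100 = -4795.5 kJ/min
Sensible, feed 21.6→25 °C: 47.311 kJ/min
Outlet flows (mol/min): A 19.09, B 47.955
Sensible, products 25→65.5 °C: 530.54 kJ/min
Q = ΔH = -4217.6 kJ/min = -70.294 kW
Heat removed = 70294 W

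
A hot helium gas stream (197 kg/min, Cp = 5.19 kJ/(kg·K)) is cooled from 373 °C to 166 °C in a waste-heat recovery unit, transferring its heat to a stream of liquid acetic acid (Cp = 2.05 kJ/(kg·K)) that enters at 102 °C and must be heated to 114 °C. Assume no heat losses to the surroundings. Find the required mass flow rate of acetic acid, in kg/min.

Heat released by hot stream: Q = 197 × 5.19 × (373 − 166) = 211640 kJ/min
Energy balance on cold side (adiabatic exchanger): Q = ṁ_c·Cp_c·(T_c,out − T_c,in)
ṁ_c = 211640 / [2.05 × (114 − 102)] = 8603.4 kg/min

ṁ_c = 8600 kg/min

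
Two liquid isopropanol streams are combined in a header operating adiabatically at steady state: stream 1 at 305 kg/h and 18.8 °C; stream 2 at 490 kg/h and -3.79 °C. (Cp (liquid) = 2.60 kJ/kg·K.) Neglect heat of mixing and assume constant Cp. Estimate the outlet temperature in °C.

No heat crosses the boundary, so H_out = H_in.
Σ ṁᵢCp,ᵢTᵢ = 305×2.60×18.8 + 490×2.60×-3.79 = 10080
Σ ṁᵢCp,ᵢ = 305×2.60 + 490×2.60 = 2067
T_out = 10080 / 2067 = 4.8766 °C

T_out = 4.88 °C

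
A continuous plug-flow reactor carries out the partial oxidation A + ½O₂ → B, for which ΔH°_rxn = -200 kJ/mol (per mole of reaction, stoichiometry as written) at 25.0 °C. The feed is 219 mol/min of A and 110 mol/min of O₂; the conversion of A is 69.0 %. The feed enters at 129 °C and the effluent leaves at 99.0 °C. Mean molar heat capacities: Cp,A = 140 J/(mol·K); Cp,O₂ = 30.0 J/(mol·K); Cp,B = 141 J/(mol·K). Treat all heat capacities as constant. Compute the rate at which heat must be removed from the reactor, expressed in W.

Q_out = 523000 W

Extent of reaction ξ = 0.690 × 219 = 151.11 mol/min
Reaction term: ξ·ΔH°_rxn = 151.11 × -200 = -30222 kJ/min
Sensible, feed 129→25 °C: -3531.8 kJ/min
Outlet flows (mol/min): A 67.89, O₂ 34.445, B 151.11
Sensible, products 25→99.0 °C: 2356.5 kJ/min
Q = ΔH = -31397 kJ/min = -523.29 kW
Heat removed = 523290 W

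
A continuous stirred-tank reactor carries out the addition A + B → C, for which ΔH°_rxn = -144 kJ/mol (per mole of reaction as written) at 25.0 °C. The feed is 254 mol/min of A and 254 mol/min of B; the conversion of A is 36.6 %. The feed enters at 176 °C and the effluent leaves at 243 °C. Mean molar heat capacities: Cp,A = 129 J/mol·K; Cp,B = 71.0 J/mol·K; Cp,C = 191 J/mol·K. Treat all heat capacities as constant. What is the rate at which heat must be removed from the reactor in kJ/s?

Extent of reaction ξ = 0.366 × 254 = 92.964 mol/min
Reaction term: ξ·ΔH°_rxn = 92.964 × -144 = -13387 kJ/min
Sensible, feed 176→25 °C: -7670.8 kJ/min
Outlet flows (mol/min): A 161.04, B 161.04, C 92.964
Sensible, products 25→243 °C: 10892 kJ/min
Q = ΔH = -10166 kJ/min = -169.43 kW
Heat removed = 169.43 kJ/s

Q_out = 169 kJ/s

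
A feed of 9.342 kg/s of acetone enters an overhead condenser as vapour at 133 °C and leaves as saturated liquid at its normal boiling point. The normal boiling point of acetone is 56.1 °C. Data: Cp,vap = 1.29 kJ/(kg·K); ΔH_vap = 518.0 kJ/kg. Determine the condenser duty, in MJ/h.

vapour 133→56.1 °C: -99.201 kJ/kg
condensation at 56.1 °C: -518 kJ/kg
Δh = -99.201 + -518 = -617.2 kJ/kg
Q = ṁ·Δh = 9.342 kg/s × -617.2 kJ/kg = -5765.9 kJ/s
|Q| = 5765.9 kW = 20757 MJ/h

Q_c = 20800 MJ/h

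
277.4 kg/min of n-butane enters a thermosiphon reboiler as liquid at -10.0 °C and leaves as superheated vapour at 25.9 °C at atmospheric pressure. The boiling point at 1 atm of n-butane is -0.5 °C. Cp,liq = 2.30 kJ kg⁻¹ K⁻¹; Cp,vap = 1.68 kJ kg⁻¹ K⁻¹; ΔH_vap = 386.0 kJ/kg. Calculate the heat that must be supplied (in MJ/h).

Q = 7530 MJ/h

liquid -10.0→-0.5 °C: 21.85 kJ/kg
vaporisation at -0.5 °C: 386 kJ/kg
vapour -0.5→25.9 °C: 44.352 kJ/kg
Δh = 21.85 + 386 + 44.352 = 452.2 kJ/kg
Q = ṁ·Δh = 277.4 kg/min × 452.2 kJ/kg = 125440 kJ/min
|Q| = 2090.7 kW = 7526.5 MJ/h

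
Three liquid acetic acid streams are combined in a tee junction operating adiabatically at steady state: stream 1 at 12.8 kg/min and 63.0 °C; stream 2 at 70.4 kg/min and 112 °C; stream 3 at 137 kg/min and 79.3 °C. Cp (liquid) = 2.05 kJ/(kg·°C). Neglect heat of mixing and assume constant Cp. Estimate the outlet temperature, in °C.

T_out = 88.8 °C

Adiabatic, steady state ⇒ Σ ṁᵢCp,ᵢ(T_out − Tᵢ) = 0
Σ ṁᵢCp,ᵢTᵢ = 12.8×2.05×63.0 + 70.4×2.05×112 + 137×2.05×79.3 = 40088
Σ ṁᵢCp,ᵢ = 12.8×2.05 + 70.4×2.05 + 137×2.05 = 451.41
T_out = 40088 / 451.41 = 88.807 °C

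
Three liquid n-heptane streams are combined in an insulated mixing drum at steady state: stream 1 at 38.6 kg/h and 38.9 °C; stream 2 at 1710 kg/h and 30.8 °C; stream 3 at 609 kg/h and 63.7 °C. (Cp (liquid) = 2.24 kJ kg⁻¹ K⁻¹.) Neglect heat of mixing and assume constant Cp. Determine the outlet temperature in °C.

T_out = 39.4 °C

No heat crosses the boundary, so H_out = H_in.
Σ ṁᵢCp,ᵢTᵢ = 38.6×2.24×38.9 + 1710×2.24×30.8 + 609×2.24×63.7 = 208240
Σ ṁᵢCp,ᵢ = 38.6×2.24 + 1710×2.24 + 609×2.24 = 5281
T_out = 208240 / 5281 = 39.431 °C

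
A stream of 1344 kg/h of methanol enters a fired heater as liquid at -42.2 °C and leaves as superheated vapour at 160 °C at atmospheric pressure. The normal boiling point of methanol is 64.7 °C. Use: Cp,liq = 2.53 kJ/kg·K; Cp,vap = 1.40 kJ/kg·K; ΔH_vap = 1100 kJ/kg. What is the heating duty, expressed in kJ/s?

liquid -42.2→64.7 °C: 270.46 kJ/kg
vaporisation at 64.7 °C: 1100 kJ/kg
vapour 64.7→160 °C: 133.42 kJ/kg
Δh = 270.46 + 1100 + 133.42 = 1503.9 kJ/kg
Q = ṁ·Δh = 1344 kg/h × 1503.9 kJ/kg = 2.0212e+06 kJ/h
|Q| = 561.45 kW

Q = 561 kJ/s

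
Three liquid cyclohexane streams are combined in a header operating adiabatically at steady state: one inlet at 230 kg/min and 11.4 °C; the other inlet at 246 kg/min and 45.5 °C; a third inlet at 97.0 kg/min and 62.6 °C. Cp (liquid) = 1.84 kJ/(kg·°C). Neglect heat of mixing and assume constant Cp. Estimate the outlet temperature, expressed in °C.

Energy balance with Q = 0: Σ ṁᵢCp,ᵢ(T_out − Tᵢ) = 0
T_out = Σ ṁᵢCp,ᵢTᵢ / Σ ṁᵢCp,ᵢ
      = 36592 / 1054.3 = 34.707 °C

T_out = 34.7 °C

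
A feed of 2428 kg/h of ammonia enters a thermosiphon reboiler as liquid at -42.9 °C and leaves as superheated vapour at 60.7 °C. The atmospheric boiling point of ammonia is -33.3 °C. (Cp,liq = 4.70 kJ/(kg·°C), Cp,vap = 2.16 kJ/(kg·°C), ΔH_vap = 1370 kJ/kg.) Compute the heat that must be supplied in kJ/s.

liquid -42.9→-33.3 °C: 45.12 kJ/kg
vaporisation at -33.3 °C: 1370 kJ/kg
vapour -33.3→60.7 °C: 203.04 kJ/kg
Δh = 45.12 + 1370 + 203.04 = 1618.2 kJ/kg
Q = ṁ·Δh = 2428 kg/h × 1618.2 kJ/kg = 3.9289e+06 kJ/h
|Q| = 1091.4 kW

Q = 1090 kJ/s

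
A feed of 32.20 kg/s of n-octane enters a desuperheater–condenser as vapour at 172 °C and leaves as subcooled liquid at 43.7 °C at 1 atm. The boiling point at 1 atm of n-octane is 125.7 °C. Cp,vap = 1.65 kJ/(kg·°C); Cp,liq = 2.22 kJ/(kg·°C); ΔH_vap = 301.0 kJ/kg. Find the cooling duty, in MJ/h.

vapour 172→125.7 °C: -76.395 kJ/kg
condensation at 125.7 °C: -301 kJ/kg
liquid 125.7→43.7 °C: -182.04 kJ/kg
Δh = -76.395 + -301 + -182.04 = -559.44 kJ/kg
Q = ṁ·Δh = 32.20 kg/s × -559.44 kJ/kg = -18014 kJ/s
|Q| = 18014 kW = 64850 MJ/h

Q_c = 64800 MJ/h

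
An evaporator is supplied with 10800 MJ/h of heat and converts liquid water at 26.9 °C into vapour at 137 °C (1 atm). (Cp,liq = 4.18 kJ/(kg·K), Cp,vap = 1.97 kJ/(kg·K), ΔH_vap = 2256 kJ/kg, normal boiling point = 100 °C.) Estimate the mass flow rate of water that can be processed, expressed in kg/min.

Δh = 4.18×(100−26.9) + 2256 + 1.97×(137−100) = 2634.4 kJ/kg
Q = 10800 MJ/h = 3000 kJ/s = 180000 kJ/min
ṁ = Q/Δh = 180000 / 2634.4 = 68.326 kg/min

ṁ = 68.3 kg/min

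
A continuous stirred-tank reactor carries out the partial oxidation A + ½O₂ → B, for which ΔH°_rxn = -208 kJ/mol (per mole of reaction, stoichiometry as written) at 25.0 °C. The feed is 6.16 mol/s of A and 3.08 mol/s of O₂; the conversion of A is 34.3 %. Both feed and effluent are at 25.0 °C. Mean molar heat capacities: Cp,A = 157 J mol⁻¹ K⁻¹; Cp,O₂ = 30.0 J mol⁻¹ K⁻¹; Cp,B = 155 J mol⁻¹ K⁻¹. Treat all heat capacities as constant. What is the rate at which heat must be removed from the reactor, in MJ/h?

Q_out = 1580 MJ/h

Extent of reaction ξ = 0.343 × 6.16 = 2.1129 mol/s
Reaction term: ξ·ΔH°_rxn = 2.1129 × -208 = -439.48 kJ/s
Q = ΔH = -439.48 kJ/s = -439.48 kW
Heat removed = 1582.1 MJ/h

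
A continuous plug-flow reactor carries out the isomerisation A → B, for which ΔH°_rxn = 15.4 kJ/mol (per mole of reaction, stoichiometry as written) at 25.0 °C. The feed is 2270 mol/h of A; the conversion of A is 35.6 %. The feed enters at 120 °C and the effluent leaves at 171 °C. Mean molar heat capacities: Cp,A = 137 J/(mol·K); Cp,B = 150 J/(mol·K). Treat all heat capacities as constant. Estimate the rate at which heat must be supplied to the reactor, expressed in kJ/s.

Q_in = 8.29 kJ/s

Extent of reaction ξ = 0.356 × 2270 = 808.12 mol/h
Reaction term: ξ·ΔH°_rxn = 808.12 × 15.4 = 12445 kJ/h
Sensible, feed 120→25 °C: -29544 kJ/h
Outlet flows (mol/h): A 1461.9, B 808.12
Sensible, products 25→171 °C: 46938 kJ/h
Q = ΔH = 29839 kJ/h = 8.2887 kW
Heat supplied = 8.2887 kJ/s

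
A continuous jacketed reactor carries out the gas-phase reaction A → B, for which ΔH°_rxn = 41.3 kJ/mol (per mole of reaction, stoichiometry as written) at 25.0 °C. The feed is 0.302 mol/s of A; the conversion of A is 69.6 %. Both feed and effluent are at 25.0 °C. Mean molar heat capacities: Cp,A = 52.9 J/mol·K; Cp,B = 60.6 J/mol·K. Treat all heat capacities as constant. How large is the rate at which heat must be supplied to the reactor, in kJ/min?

Q_in = 521 kJ/min

Extent of reaction ξ = 0.696 × 0.302 = 0.21019 mol/s
Reaction term: ξ·ΔH°_rxn = 0.21019 × 41.3 = 8.6809 kJ/s
Q = ΔH = 8.6809 kJ/s = 8.6809 kW
Heat supplied = 520.86 kJ/min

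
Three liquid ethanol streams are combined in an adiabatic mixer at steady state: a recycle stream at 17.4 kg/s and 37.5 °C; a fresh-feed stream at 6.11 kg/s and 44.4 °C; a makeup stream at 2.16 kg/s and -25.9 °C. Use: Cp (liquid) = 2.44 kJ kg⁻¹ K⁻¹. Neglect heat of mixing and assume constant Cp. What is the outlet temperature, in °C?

T_out = 33.8 °C

Energy balance with Q = 0: Σ ṁᵢCp,ᵢ(T_out − Tᵢ) = 0
T_out = Σ ṁᵢCp,ᵢTᵢ / Σ ṁᵢCp,ᵢ
      = 2117.5 / 62.635 = 33.808 °C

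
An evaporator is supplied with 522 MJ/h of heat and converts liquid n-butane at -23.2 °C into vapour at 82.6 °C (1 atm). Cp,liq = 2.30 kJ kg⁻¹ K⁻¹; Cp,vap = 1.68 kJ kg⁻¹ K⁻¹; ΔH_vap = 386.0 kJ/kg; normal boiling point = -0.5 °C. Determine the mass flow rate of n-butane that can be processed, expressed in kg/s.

ṁ = 0.251 kg/s

Δh = 2.30×(-0.5−-23.2) + 386.0 + 1.68×(82.6−-0.5) = 577.82 kJ/kg
Q = 522 MJ/h = 145 kJ/s = 145 kJ/s
ṁ = Q/Δh = 145 / 577.82 = 0.25094 kg/s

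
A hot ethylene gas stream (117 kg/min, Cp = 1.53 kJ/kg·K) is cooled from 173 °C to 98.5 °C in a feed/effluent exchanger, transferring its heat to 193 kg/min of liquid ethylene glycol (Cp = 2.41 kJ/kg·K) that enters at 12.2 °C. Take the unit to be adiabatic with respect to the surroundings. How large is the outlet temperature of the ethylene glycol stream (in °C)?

T_c,out = 40.9 °C

Heat released by hot stream: Q = 117 × 1.53 × (173 − 98.5) = 13336 kJ/min
Energy balance on cold side (adiabatic exchanger): Q = ṁ_c·Cp_c·(T_c,out − T_c,in)
T_c,out = 12.2 + 13336/(193 × 2.41) = 40.872 °C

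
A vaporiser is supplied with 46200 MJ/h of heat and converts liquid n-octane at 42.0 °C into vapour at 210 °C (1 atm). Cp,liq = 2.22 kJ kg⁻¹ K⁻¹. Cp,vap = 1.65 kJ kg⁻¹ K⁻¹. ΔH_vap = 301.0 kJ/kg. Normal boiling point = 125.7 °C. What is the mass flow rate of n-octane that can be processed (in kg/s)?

ṁ = 20.5 kg/s

Δh = 2.22×(125.7−42.0) + 301.0 + 1.65×(210−125.7) = 625.91 kJ/kg
Q = 46200 MJ/h = 12833 kJ/s = 12833 kJ/s
ṁ = Q/Δh = 12833 / 625.91 = 20.504 kg/s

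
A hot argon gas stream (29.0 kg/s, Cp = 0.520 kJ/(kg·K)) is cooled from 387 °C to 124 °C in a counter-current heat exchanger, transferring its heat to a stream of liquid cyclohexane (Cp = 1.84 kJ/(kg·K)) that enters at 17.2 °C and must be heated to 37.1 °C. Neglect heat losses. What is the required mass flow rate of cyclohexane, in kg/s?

Heat released by hot stream: Q = 29.0 × 0.520 × (387 − 124) = 3966 kJ/s
Energy balance on cold side (adiabatic exchanger): Q = ṁ_c·Cp_c·(T_c,out − T_c,in)
ṁ_c = 3966 / [1.84 × (37.1 − 17.2)] = 108.31 kg/s

ṁ_c = 108 kg/s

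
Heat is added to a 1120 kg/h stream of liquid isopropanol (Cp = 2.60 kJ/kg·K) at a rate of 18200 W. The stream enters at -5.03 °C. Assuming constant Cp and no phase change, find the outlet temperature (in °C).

T_out = 17.5 °C

Q = 18200 W = 65520 kJ/h
ΔT = Q/(ṁ·Cp) = 65520/(1120×2.60) = 22.5 K
T_out = -5.03 + 22.5 = 17.47 °C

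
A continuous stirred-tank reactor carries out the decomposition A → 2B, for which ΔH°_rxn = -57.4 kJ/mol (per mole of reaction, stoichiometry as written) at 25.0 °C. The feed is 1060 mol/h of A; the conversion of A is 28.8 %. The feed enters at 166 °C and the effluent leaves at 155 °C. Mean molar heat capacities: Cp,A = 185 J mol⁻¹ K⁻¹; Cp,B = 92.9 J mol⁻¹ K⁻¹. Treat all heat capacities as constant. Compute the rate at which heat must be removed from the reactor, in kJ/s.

Q_out = 5.46 kJ/s

Extent of reaction ξ = 0.288 × 1060 = 305.28 mol/h
Reaction term: ξ·ΔH°_rxn = 305.28 × -57.4 = -17523 kJ/h
Sensible, feed 166→25 °C: -27650 kJ/h
Outlet flows (mol/h): A 754.72, B 610.56
Sensible, products 25→155 °C: 25525 kJ/h
Q = ΔH = -19648 kJ/h = -5.4579 kW
Heat removed = 5.4579 kJ/s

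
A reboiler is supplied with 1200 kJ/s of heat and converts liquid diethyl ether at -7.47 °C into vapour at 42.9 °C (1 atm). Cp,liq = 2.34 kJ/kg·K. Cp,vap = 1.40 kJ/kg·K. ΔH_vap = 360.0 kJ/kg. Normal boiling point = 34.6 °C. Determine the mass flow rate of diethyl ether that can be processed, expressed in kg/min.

ṁ = 153 kg/min

Δh = 2.34×(34.6−-7.47) + 360.0 + 1.40×(42.9−34.6) = 470.06 kJ/kg
Q = 1200 kJ/s = 1200 kJ/s = 72000 kJ/min
ṁ = Q/Δh = 72000 / 470.06 = 153.17 kg/min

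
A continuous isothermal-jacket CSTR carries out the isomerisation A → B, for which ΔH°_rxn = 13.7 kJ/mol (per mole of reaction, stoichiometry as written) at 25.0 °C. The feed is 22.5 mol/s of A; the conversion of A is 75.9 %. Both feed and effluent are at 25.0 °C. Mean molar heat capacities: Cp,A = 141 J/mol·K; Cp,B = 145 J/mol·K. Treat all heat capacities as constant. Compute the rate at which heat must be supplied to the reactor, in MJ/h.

Extent of reaction ξ = 0.759 × 22.5 = 17.078 mol/s
Reaction term: ξ·ΔH°_rxn = 17.078 × 13.7 = 233.96 kJ/s
Q = ΔH = 233.96 kJ/s = 233.96 kW
Heat supplied = 842.26 MJ/h

Q_in = 842 MJ/h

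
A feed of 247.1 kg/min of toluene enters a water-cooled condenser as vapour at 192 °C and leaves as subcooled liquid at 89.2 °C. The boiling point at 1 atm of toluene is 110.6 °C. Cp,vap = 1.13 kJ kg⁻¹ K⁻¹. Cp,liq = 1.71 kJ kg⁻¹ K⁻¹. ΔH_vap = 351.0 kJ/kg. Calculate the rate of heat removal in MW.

vapour 192→110.6 °C: -91.982 kJ/kg
condensation at 110.6 °C: -351 kJ/kg
liquid 110.6→89.2 °C: -36.594 kJ/kg
Δh = -91.982 + -351 + -36.594 = -479.58 kJ/kg
Q = ṁ·Δh = 247.1 kg/min × -479.58 kJ/kg = -118500 kJ/min
|Q| = 1975.1 kW = 1.9751 MW

Q_c = 1.98 MW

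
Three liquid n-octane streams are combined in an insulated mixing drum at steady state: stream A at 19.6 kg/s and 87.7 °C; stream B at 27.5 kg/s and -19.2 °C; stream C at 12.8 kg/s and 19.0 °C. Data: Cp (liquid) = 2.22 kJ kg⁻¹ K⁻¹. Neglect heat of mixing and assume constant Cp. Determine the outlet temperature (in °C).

T_out = 23.9 °C

No heat crosses the boundary, so H_out = H_in.
Σ ṁᵢCp,ᵢTᵢ = 19.6×2.22×87.7 + 27.5×2.22×-19.2 + 12.8×2.22×19.0 = 3183.7
Σ ṁᵢCp,ᵢ = 19.6×2.22 + 27.5×2.22 + 12.8×2.22 = 132.98
T_out = 3183.7 / 132.98 = 23.942 °C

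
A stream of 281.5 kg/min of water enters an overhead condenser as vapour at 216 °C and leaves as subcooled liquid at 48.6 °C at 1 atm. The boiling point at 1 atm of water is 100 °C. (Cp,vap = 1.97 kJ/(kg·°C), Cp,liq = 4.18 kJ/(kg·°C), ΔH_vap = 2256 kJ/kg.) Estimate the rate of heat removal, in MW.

Q_c = 12.7 MW

vapour 216→100 °C: -228.52 kJ/kg
condensation at 100 °C: -2256 kJ/kg
liquid 100→48.6 °C: -214.85 kJ/kg
Δh = -228.52 + -2256 + -214.85 = -2699.4 kJ/kg
Q = ṁ·Δh = 281.5 kg/min × -2699.4 kJ/kg = -759870 kJ/min
|Q| = 12665 kW = 12.665 MW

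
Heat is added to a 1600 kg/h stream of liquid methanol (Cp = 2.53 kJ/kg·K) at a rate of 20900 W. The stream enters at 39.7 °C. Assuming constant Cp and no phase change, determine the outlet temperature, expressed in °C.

T_out = 58.3 °C

Q = 20900 W = 75240 kJ/h
ΔT = Q/(ṁ·Cp) = 75240/(1600×2.53) = 18.587 K
T_out = 39.7 + 18.587 = 58.287 °C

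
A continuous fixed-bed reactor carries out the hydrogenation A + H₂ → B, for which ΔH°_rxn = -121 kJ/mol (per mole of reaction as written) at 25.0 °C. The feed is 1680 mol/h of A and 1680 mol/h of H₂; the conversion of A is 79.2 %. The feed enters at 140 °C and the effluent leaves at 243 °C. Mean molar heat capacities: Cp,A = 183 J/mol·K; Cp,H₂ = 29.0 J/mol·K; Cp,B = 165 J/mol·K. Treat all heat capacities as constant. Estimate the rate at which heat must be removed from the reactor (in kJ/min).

Extent of reaction ξ = 0.792 × 1680 = 1330.6 mol/h
Reaction term: ξ·ΔH°_rxn = 1330.6 × -121 = -161000 kJ/h
Sensible, feed 140→25 °C: -40958 kJ/h
Outlet flows (mol/h): A 349.44, H₂ 349.44, B 1330.6
Sensible, products 25→243 °C: 64010 kJ/h
Q = ΔH = -137950 kJ/h = -38.318 kW
Heat removed = 2299.1 kJ/min

Q_out = 2300 kJ/min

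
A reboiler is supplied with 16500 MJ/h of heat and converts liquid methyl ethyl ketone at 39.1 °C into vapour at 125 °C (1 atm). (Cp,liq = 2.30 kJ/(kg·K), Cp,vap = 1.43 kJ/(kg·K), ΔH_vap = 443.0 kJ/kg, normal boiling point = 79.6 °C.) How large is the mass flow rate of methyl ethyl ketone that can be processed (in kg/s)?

Δh = 2.30×(79.6−39.1) + 443.0 + 1.43×(125−79.6) = 601.07 kJ/kg
Q = 16500 MJ/h = 4583.3 kJ/s = 4583.3 kJ/s
ṁ = Q/Δh = 4583.3 / 601.07 = 7.6253 kg/s

ṁ = 7.63 kg/s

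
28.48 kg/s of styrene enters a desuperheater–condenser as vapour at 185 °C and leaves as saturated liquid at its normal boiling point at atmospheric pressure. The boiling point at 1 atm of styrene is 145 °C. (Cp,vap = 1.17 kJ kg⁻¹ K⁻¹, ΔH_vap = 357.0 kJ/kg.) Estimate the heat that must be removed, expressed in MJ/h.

vapour 185→145 °C: -46.8 kJ/kg
condensation at 145 °C: -357 kJ/kg
Δh = -46.8 + -357 = -403.8 kJ/kg
Q = ṁ·Δh = 28.48 kg/s × -403.8 kJ/kg = -11500 kJ/s
|Q| = 11500 kW = 41401 MJ/h

Q_c = 41400 MJ/h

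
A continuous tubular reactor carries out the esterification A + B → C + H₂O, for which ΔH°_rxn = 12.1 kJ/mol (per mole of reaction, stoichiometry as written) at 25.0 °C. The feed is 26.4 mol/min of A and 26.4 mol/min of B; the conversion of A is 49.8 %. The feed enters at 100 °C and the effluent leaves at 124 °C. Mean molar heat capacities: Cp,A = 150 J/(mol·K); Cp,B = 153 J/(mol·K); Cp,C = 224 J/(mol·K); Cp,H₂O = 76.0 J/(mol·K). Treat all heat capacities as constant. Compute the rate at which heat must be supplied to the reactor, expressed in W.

Extent of reaction ξ = 0.498 × 26.4 = 13.147 mol/min
Reaction term: ξ·ΔH°_rxn = 13.147 × 12.1 = 159.08 kJ/min
Sensible, feed 100→25 °C: -599.94 kJ/min
Outlet flows (mol/min): A 13.253, B 13.253, C 13.147, H₂O 13.147
Sensible, products 25→124 °C: 788.02 kJ/min
Q = ΔH = 347.16 kJ/min = 5.786 kW
Heat supplied = 5786 W

Q_in = 5790 W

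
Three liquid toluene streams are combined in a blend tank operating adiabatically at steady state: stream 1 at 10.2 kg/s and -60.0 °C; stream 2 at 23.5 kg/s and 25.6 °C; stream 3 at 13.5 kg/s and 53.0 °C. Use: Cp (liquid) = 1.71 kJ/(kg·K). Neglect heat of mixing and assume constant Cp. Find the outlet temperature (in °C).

T_out = 14.9 °C

Energy balance with Q = 0: Σ ṁᵢCp,ᵢ(T_out − Tᵢ) = 0
T_out = Σ ṁᵢCp,ᵢTᵢ / Σ ṁᵢCp,ᵢ
      = 1205.7 / 80.712 = 14.939 °C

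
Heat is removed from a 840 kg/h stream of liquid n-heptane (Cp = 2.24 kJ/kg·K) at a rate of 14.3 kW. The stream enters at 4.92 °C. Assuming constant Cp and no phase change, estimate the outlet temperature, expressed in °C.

T_out = -22.4 °C

Q = 14.3 kW = 51480 kJ/h
ΔT = Q/(ṁ·Cp) = 51480/(840×2.24) = 27.36 K
T_out = 4.92 − 27.36 = -22.44 °C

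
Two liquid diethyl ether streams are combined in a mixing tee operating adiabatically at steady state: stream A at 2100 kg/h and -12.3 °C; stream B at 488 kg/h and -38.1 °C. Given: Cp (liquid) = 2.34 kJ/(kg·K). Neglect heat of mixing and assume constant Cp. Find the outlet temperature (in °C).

Adiabatic, steady state ⇒ Σ ṁᵢCp,ᵢ(T_out − Tᵢ) = 0
Σ ṁᵢCp,ᵢTᵢ = 2100×2.34×-12.3 + 488×2.34×-38.1 = -103950
Σ ṁᵢCp,ᵢ = 2100×2.34 + 488×2.34 = 6055.9
T_out = -103950 / 6055.9 = -17.165 °C

T_out = -17.2 °C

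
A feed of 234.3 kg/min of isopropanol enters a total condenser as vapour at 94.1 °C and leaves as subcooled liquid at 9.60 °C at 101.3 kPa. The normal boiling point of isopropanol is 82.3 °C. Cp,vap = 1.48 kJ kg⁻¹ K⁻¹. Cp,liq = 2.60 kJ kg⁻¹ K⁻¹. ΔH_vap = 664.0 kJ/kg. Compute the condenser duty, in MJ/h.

Q_c = 12200 MJ/h

vapour 94.1→82.3 °C: -17.464 kJ/kg
condensation at 82.3 °C: -664 kJ/kg
liquid 82.3→9.60 °C: -189.02 kJ/kg
Δh = -17.464 + -664 + -189.02 = -870.48 kJ/kg
Q = ṁ·Δh = 234.3 kg/min × -870.48 kJ/kg = -203950 kJ/min
|Q| = 3399.2 kW = 12237 MJ/h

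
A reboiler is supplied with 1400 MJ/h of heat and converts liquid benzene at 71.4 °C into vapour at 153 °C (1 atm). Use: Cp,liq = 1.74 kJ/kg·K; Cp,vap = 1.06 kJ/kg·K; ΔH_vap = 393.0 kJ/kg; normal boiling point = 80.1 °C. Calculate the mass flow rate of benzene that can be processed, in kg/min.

ṁ = 48.1 kg/min

Δh = 1.74×(80.1−71.4) + 393.0 + 1.06×(153−80.1) = 485.41 kJ/kg
Q = 1400 MJ/h = 388.89 kJ/s = 23333 kJ/min
ṁ = Q/Δh = 23333 / 485.41 = 48.069 kg/min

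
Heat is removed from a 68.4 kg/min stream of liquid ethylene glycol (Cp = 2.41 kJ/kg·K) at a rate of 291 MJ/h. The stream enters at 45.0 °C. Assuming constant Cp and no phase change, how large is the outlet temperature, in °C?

T_out = 15.6 °C

Q = 291 MJ/h = 4850 kJ/min
ΔT = Q/(ṁ·Cp) = 4850/(68.4×2.41) = 29.422 K
T_out = 45.0 − 29.422 = 15.578 °C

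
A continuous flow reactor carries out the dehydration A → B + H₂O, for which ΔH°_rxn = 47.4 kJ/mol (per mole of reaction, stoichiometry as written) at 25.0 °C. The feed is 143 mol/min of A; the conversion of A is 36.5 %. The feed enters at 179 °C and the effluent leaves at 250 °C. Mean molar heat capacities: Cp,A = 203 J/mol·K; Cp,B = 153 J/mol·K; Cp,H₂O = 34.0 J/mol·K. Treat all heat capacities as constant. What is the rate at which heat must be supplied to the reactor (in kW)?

Q_in = 72.5 kW

Extent of reaction ξ = 0.365 × 143 = 52.195 mol/min
Reaction term: ξ·ΔH°_rxn = 52.195 × 47.4 = 2474 kJ/min
Sensible, feed 179→25 °C: -4470.5 kJ/min
Outlet flows (mol/min): A 90.805, B 52.195, H₂O 52.195
Sensible, products 25→250 °C: 6343.6 kJ/min
Q = ΔH = 4347.2 kJ/min = 72.453 kW
Heat supplied = 72.453 kW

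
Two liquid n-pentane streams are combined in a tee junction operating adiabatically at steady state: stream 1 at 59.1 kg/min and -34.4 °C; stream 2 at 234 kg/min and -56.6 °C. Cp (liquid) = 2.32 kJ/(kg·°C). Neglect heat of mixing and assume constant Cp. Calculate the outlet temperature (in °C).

Adiabatic, steady state ⇒ Σ ṁᵢCp,ᵢ(T_out − Tᵢ) = 0
T_out = Σ ṁᵢCp,ᵢTᵢ / Σ ṁᵢCp,ᵢ
      = -35444 / 679.99 = -52.124 °C

T_out = -52.1 °C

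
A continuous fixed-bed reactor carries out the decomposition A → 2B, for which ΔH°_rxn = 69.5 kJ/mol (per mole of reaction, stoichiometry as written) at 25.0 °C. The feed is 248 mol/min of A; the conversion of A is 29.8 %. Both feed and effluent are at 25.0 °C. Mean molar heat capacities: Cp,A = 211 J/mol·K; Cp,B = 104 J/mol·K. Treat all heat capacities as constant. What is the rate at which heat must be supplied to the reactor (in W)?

Extent of reaction ξ = 0.298 × 248 = 73.904 mol/min
Reaction term: ξ·ΔH°_rxn = 73.904 × 69.5 = 5136.3 kJ/min
Q = ΔH = 5136.3 kJ/min = 85.605 kW
Heat supplied = 85605 W

Q_in = 85600 W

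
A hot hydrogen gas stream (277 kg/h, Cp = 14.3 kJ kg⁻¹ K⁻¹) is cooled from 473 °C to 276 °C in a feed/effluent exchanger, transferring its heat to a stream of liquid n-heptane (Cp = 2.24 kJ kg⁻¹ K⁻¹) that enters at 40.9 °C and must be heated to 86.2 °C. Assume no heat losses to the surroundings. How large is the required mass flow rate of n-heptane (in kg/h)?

ṁ_c = 7690 kg/h

Heat released by hot stream: Q = 277 × 14.3 × (473 − 276) = 780340 kJ/h
Energy balance on cold side (adiabatic exchanger): Q = ṁ_c·Cp_c·(T_c,out − T_c,in)
ṁ_c = 780340 / [2.24 × (86.2 − 40.9)] = 7690.2 kg/h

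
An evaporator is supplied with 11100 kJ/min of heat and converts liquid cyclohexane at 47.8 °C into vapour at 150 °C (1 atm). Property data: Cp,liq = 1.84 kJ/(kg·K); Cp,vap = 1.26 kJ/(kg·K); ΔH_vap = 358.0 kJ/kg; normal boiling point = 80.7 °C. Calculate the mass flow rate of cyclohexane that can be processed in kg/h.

ṁ = 1320 kg/h

Δh = 1.84×(80.7−47.8) + 358.0 + 1.26×(150−80.7) = 505.85 kJ/kg
Q = 11100 kJ/min = 185 kJ/s = 666000 kJ/h
ṁ = Q/Δh = 666000 / 505.85 = 1316.6 kg/h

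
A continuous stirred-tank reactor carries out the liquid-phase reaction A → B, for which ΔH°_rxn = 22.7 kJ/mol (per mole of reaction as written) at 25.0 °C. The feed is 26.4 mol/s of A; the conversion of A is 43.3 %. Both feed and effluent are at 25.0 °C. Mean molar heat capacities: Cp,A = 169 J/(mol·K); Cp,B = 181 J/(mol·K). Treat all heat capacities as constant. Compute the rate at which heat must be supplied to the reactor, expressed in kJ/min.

Extent of reaction ξ = 0.433 × 26.4 = 11.431 mol/s
Reaction term: ξ·ΔH°_rxn = 11.431 × 22.7 = 259.49 kJ/s
Q = ΔH = 259.49 kJ/s = 259.49 kW
Heat supplied = 15569 kJ/min

Q_in = 15600 kJ/min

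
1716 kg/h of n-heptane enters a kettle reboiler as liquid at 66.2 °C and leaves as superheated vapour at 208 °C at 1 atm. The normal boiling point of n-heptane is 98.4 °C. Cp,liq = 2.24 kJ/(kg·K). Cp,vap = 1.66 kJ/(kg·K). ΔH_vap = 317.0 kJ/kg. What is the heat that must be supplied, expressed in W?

liquid 66.2→98.4 °C: 72.128 kJ/kg
vaporisation at 98.4 °C: 317 kJ/kg
vapour 98.4→208 °C: 181.94 kJ/kg
Δh = 72.128 + 317 + 181.94 = 571.06 kJ/kg
Q = ṁ·Δh = 1716 kg/h × 571.06 kJ/kg = 979950 kJ/h
|Q| = 272.21 kW = 272210 W

Q = 272000 W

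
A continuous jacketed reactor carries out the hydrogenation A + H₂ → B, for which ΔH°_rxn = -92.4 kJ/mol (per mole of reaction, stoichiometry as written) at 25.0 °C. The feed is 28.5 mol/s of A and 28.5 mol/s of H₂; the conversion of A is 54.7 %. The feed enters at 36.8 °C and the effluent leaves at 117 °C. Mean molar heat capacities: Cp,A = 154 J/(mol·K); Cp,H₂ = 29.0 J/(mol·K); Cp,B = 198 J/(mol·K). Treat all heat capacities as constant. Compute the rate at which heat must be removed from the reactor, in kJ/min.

Extent of reaction ξ = 0.547 × 28.5 = 15.59 mol/s
Reaction term: ξ·ΔH°_rxn = 15.59 × -92.4 = -1440.5 kJ/s
Sensible, feed 36.8→25 °C: -61.543 kJ/s
Outlet flows (mol/s): A 12.91, H₂ 12.91, B 15.59
Sensible, products 25→117 °C: 501.34 kJ/s
Q = ΔH = -1000.7 kJ/s = -1000.7 kW
Heat removed = 60040 kJ/min

Q_out = 60000 kJ/min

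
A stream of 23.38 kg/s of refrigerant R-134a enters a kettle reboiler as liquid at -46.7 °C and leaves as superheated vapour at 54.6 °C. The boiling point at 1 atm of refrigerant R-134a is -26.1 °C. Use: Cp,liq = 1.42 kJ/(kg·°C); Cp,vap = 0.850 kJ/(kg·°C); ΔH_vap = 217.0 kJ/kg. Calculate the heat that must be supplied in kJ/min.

liquid -46.7→-26.1 °C: 29.252 kJ/kg
vaporisation at -26.1 °C: 217 kJ/kg
vapour -26.1→54.6 °C: 68.595 kJ/kg
Δh = 29.252 + 217 + 68.595 = 314.85 kJ/kg
Q = ṁ·Δh = 23.38 kg/s × 314.85 kJ/kg = 7361.1 kJ/s
|Q| = 7361.1 kW = 441670 kJ/min

Q = 442000 kJ/min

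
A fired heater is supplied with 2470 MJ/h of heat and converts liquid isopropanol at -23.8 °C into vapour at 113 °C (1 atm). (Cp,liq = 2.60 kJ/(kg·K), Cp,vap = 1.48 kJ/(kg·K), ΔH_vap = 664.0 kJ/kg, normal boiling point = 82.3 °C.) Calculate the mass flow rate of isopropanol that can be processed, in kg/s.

Δh = 2.60×(82.3−-23.8) + 664.0 + 1.48×(113−82.3) = 985.3 kJ/kg
Q = 2470 MJ/h = 686.11 kJ/s = 686.11 kJ/s
ṁ = Q/Δh = 686.11 / 985.3 = 0.69635 kg/s

ṁ = 0.696 kg/s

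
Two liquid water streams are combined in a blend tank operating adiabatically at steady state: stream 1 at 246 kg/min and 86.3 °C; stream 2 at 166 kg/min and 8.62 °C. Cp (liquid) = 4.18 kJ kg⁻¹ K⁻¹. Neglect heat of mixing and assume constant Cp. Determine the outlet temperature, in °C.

Adiabatic, steady state ⇒ Σ ṁᵢCp,ᵢ(T_out − Tᵢ) = 0
Σ ṁᵢCp,ᵢTᵢ = 246×4.18×86.3 + 166×4.18×8.62 = 94722
Σ ṁᵢCp,ᵢ = 246×4.18 + 166×4.18 = 1722.2
T_out = 94722 / 1722.2 = 55.002 °C

T_out = 55.0 °C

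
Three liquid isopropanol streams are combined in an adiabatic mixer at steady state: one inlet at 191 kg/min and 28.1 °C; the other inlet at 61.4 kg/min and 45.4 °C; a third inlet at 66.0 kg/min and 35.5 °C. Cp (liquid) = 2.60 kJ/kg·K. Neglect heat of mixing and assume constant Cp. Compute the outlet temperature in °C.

T_out = 33.0 °C

Adiabatic, steady state ⇒ Σ ṁᵢCp,ᵢ(T_out − Tᵢ) = 0
T_out = Σ ṁᵢCp,ᵢTᵢ / Σ ṁᵢCp,ᵢ
      = 27294 / 827.84 = 32.97 °C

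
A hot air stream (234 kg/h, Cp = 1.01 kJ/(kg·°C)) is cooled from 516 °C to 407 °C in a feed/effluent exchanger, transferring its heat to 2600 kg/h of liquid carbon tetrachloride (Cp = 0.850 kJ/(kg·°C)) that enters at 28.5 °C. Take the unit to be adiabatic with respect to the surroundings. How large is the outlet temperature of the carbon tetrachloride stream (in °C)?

Heat released by hot stream: Q = 234 × 1.01 × (516 − 407) = 25761 kJ/h
Energy balance on cold side (adiabatic exchanger): Q = ṁ_c·Cp_c·(T_c,out − T_c,in)
T_c,out = 28.5 + 25761/(2600 × 0.850) = 40.157 °C

T_c,out = 40.2 °C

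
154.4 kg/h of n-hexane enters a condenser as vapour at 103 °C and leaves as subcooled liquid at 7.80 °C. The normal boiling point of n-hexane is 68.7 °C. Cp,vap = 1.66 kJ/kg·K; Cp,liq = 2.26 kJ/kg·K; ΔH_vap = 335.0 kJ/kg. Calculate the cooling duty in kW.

Q_c = 22.7 kW

vapour 103→68.7 °C: -56.938 kJ/kg
condensation at 68.7 °C: -335 kJ/kg
liquid 68.7→7.80 °C: -137.63 kJ/kg
Δh = -56.938 + -335 + -137.63 = -529.57 kJ/kg
Q = ṁ·Δh = 154.4 kg/h × -529.57 kJ/kg = -81766 kJ/h
|Q| = 22.713 kW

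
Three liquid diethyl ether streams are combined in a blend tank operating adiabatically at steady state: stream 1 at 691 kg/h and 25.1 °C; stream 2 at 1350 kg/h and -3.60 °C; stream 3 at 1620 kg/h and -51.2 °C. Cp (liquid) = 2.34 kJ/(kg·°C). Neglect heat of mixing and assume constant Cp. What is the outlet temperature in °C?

T_out = -19.2 °C

Energy balance with Q = 0: Σ ṁᵢCp,ᵢ(T_out − Tᵢ) = 0
T_out = Σ ṁᵢCp,ᵢTᵢ / Σ ṁᵢCp,ᵢ
      = -164880 / 8566.7 = -19.246 °C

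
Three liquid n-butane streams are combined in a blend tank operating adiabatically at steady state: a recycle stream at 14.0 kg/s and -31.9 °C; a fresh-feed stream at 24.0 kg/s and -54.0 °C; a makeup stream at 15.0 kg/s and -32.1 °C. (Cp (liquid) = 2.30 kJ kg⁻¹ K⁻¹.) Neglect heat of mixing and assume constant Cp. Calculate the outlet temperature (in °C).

T_out = -42.0 °C

Energy balance with Q = 0: Σ ṁᵢCp,ᵢ(T_out − Tᵢ) = 0
T_out = Σ ṁᵢCp,ᵢTᵢ / Σ ṁᵢCp,ᵢ
      = -5115.4 / 121.9 = -41.964 °C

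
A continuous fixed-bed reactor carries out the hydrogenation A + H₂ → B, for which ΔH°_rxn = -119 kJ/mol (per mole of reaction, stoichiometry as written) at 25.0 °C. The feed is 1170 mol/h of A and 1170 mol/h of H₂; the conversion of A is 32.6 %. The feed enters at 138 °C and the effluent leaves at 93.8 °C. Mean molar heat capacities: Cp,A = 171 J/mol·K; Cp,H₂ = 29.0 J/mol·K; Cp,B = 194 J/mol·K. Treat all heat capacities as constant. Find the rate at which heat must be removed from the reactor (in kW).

Extent of reaction ξ = 0.326 × 1170 = 381.42 mol/h
Reaction term: ξ·ΔH°_rxn = 381.42 × -119 = -45389 kJ/h
Sensible, feed 138→25 °C: -26442 kJ/h
Outlet flows (mol/h): A 788.58, H₂ 788.58, B 381.42
Sensible, products 25→93.8 °C: 15942 kJ/h
Q = ΔH = -55889 kJ/h = -15.525 kW
Heat removed = 15.525 kW

Q_out = 15.5 kW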